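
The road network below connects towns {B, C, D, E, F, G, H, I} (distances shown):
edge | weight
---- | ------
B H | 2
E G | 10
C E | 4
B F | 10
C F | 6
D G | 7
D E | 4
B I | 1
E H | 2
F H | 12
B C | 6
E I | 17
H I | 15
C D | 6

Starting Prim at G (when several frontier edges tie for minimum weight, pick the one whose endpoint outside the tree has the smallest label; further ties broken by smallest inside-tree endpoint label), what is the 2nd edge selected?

D-E

Prim, starting at G.
Step 1: cheapest edge leaving the tree is D G (7); add D.
Step 2: cheapest edge leaving the tree is D E (4); add E.
Step 3: cheapest edge leaving the tree is E H (2); add H.
Step 4: cheapest edge leaving the tree is B H (2); add B.
Step 5: cheapest edge leaving the tree is B I (1); add I.
Step 6: cheapest edge leaving the tree is C E (4); add C.
Step 7: cheapest edge leaving the tree is C F (6); add F.
The 2nd edge added is D E.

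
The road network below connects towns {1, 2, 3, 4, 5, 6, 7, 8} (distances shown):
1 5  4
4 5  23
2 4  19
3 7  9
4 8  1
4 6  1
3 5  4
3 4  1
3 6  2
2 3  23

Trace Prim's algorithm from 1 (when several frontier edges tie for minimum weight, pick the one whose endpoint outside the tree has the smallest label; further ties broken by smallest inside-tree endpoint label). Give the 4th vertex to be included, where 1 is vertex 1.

4

Prim, starting at 1.
Step 1: cheapest edge leaving the tree is 1 5 (4); add 5.
Step 2: cheapest edge leaving the tree is 3 5 (4); add 3.
Step 3: cheapest edge leaving the tree is 3 4 (1); add 4.
Step 4: cheapest edge leaving the tree is 4 6 (1); add 6.
Step 5: cheapest edge leaving the tree is 4 8 (1); add 8.
Step 6: cheapest edge leaving the tree is 3 7 (9); add 7.
Step 7: cheapest edge leaving the tree is 2 4 (19); add 2.
Vertex order: 1, 5, 3, 4, 6, 8, 7, 2. The 4th vertex is 4.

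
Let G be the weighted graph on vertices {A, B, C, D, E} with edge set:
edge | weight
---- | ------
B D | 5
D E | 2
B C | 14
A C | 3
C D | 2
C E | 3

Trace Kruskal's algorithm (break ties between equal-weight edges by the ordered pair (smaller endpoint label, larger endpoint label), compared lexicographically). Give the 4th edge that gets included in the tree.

B-D

Sort edges by weight, then run Kruskal:
C D (2): add. Components now {A} {B} {C,D} {E}
D E (2): add. Components now {A} {B} {C,D,E}
A C (3): add. Components now {A,C,D,E} {B}
C E (3): skip — C and E already connected.
B D (5): add. Components now {A,B,C,D,E}
The 4th edge added is B D.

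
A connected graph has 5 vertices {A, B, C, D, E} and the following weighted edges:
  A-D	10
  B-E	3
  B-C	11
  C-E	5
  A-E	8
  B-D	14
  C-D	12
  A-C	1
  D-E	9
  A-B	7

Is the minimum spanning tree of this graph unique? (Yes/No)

Kruskal: consider edges lightest-first.
A-C (1): add. Components now {A,C} {B} {D} {E}
B-E (3): add. Components now {A,C} {B,E} {D}
C-E (5): add. Components now {A,B,C,E} {D}
A-B (7): skip — A and B already connected.
A-E (8): skip — A and E already connected.
D-E (9): add. Components now {A,B,C,D,E}
Every non-tree edge has weight strictly greater than the heaviest edge on the tree path between its endpoints, so the MST is unique.

Yes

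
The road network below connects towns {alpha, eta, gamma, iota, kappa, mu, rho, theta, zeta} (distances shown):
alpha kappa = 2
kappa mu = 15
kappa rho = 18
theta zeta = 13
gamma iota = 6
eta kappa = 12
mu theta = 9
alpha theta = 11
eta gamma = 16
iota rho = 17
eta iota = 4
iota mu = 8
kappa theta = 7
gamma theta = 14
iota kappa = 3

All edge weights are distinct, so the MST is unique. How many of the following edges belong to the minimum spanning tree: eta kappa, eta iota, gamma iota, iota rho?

Kruskal: consider edges lightest-first.
alpha kappa (2): add — endpoints in different components.
iota kappa (3): add — endpoints in different components.
eta iota (4): add — endpoints in different components.
gamma iota (6): add — endpoints in different components.
kappa theta (7): add — endpoints in different components.
iota mu (8): add — endpoints in different components.
mu theta (9): skip — theta and mu already connected.
alpha theta (11): skip — alpha and theta already connected.
eta kappa (12): skip — kappa and eta already connected.
theta zeta (13): add — endpoints in different components.
gamma theta (14): skip — gamma and theta already connected.
kappa mu (15): skip — kappa and mu already connected.
eta gamma (16): skip — gamma and eta already connected.
iota rho (17): add — endpoints in different components.
MST edge set: {alpha kappa, iota kappa, eta iota, gamma iota, kappa theta, iota mu, theta zeta, iota rho}.
Of the listed edges, {eta iota, gamma iota, iota rho} are in the MST → 3.

3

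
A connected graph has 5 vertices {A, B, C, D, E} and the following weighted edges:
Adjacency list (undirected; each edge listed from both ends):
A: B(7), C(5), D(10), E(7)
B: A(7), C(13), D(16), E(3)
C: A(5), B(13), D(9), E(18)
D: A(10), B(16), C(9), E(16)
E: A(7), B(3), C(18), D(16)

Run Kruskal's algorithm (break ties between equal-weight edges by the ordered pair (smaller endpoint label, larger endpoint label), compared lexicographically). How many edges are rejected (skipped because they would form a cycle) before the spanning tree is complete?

Sort edges by weight, then run Kruskal:
B—E (3): add — endpoints in different components.
A—C (5): add — endpoints in different components.
A—B (7): add — endpoints in different components.
A—E (7): skip — A and E already connected.
C—D (9): add — endpoints in different components.
Edges rejected before the tree was complete: 1.

1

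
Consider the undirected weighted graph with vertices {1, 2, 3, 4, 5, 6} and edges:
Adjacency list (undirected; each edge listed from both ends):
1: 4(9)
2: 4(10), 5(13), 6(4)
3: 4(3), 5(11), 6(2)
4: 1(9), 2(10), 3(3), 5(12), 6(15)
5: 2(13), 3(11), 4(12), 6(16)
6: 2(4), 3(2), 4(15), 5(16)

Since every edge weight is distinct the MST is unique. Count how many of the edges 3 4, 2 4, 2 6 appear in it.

2

Kruskal: consider edges lightest-first.
3 6 (2): add. Components now {1} {2} {3,6} {4} {5}
3 4 (3): add. Components now {1} {2} {3,4,6} {5}
2 6 (4): add. Components now {1} {2,3,4,6} {5}
1 4 (9): add. Components now {1,2,3,4,6} {5}
2 4 (10): skip — 2 and 4 already connected.
3 5 (11): add. Components now {1,2,3,4,5,6}
MST edge set: {3 6, 3 4, 2 6, 1 4, 3 5}.
Of the listed edges, {3 4, 2 6} are in the MST → 2.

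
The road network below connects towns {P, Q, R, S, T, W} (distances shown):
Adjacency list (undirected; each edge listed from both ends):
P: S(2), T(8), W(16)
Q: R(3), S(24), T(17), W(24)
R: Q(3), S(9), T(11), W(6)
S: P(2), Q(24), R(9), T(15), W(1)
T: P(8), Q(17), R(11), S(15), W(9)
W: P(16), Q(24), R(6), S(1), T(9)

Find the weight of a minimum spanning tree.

20

Kruskal's algorithm — process edges by increasing weight (ties by edge label):
S—W (1): add — endpoints in different components.
P—S (2): add — endpoints in different components.
Q—R (3): add — endpoints in different components.
R—W (6): add — endpoints in different components.
P—T (8): add — endpoints in different components.
MST edges: S—W, P—S, Q—R, R—W, P—T; total weight 1+2+3+6+8 = 20.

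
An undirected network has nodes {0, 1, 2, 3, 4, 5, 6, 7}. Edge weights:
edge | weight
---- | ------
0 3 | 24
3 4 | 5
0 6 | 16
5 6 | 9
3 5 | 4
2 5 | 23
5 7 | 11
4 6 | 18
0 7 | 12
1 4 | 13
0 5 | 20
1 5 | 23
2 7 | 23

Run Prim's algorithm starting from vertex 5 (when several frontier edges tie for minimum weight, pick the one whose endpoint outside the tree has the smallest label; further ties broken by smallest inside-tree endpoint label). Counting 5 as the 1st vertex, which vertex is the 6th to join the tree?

0

Grow the tree from 5 using Prim:
Step 1: cheapest edge leaving the tree is 3 5 (4); add 3.
Step 2: cheapest edge leaving the tree is 3 4 (5); add 4.
Step 3: cheapest edge leaving the tree is 5 6 (9); add 6.
Step 4: cheapest edge leaving the tree is 5 7 (11); add 7.
Step 5: cheapest edge leaving the tree is 0 7 (12); add 0.
Step 6: cheapest edge leaving the tree is 1 4 (13); add 1.
Step 7: cheapest edge leaving the tree is 2 5 (23); add 2.
Vertex order: 5, 3, 4, 6, 7, 0, 1, 2. The 6th vertex is 0.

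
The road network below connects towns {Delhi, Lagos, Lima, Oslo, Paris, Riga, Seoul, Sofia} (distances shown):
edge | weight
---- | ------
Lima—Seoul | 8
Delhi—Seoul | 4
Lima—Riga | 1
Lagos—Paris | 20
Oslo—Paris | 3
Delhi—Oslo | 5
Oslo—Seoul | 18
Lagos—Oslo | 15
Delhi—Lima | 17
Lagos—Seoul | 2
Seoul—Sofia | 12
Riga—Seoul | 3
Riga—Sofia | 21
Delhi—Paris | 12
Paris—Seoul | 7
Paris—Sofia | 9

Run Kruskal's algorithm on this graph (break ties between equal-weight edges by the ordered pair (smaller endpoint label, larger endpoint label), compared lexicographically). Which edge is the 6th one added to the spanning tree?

Delhi-Oslo

Kruskal's algorithm — process edges by increasing weight (ties by edge label):
Lima—Riga (1): add — endpoints in different components.
Lagos—Seoul (2): add — endpoints in different components.
Oslo—Paris (3): add — endpoints in different components.
Riga—Seoul (3): add — endpoints in different components.
Delhi—Seoul (4): add — endpoints in different components.
Delhi—Oslo (5): add — endpoints in different components.
Paris—Seoul (7): skip — Paris and Seoul already connected.
Lima—Seoul (8): skip — Lima and Seoul already connected.
Paris—Sofia (9): add — endpoints in different components.
The 6th edge added is Delhi—Oslo.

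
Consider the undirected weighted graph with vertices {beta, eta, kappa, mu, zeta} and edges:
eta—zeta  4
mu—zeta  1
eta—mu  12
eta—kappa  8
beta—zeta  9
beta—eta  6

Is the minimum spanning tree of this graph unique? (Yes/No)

Yes

Sort edges by weight, then run Kruskal:
mu—zeta (1): add — endpoints in different components.
eta—zeta (4): add — endpoints in different components.
beta—eta (6): add — endpoints in different components.
eta—kappa (8): add — endpoints in different components.
Every non-tree edge has weight strictly greater than the heaviest edge on the tree path between its endpoints, so the MST is unique.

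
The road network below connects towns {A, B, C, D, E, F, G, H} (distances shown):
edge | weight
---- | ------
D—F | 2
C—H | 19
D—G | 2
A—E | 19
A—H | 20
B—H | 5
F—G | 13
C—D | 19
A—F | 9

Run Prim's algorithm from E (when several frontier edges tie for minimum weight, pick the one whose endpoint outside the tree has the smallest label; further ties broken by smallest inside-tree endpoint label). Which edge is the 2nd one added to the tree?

Prim, starting at E.
Step 1: frontier [A—E 19] → take A—E (19); add A.
Step 2: frontier [A—F 9, A—H 20] → take A—F (9); add F.
Step 3: frontier [A—H 20, D—F 2, F—G 13] → take D—F (2); add D.
Step 4: frontier [A—H 20, D—G 2, C—D 19, F—G 13] → take D—G (2); add G.
Step 5: frontier [A—H 20, C—D 19] → take C—D (19); add C.
Step 6: frontier [A—H 20, C—H 19] → take C—H (19); add H.
Step 7: frontier [B—H 5] → take B—H (5); add B.
The 2nd edge added is A—F.

A-F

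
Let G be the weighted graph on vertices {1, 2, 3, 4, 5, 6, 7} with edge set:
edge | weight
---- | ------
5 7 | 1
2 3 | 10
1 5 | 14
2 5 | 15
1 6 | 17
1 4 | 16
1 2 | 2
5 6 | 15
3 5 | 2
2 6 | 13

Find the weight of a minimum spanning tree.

Grow the tree from 3 using Prim:
Step 1: cheapest edge leaving the tree is 3 5 (2); add 5.
Step 2: cheapest edge leaving the tree is 5 7 (1); add 7.
Step 3: cheapest edge leaving the tree is 2 3 (10); add 2.
Step 4: cheapest edge leaving the tree is 1 2 (2); add 1.
Step 5: cheapest edge leaving the tree is 2 6 (13); add 6.
Step 6: cheapest edge leaving the tree is 1 4 (16); add 4.
MST edges: 3 5, 5 7, 2 3, 1 2, 2 6, 1 4; total weight 2+1+10+2+13+16 = 44.

44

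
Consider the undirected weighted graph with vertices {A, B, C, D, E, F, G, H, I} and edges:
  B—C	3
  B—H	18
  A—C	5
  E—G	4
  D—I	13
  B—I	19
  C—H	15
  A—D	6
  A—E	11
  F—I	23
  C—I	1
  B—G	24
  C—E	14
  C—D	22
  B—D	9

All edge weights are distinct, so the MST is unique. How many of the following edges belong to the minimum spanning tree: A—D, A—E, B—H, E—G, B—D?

3

Kruskal's algorithm — process edges by increasing weight (ties by edge label):
C—I (1): add — endpoints in different components.
B—C (3): add — endpoints in different components.
E—G (4): add — endpoints in different components.
A—C (5): add — endpoints in different components.
A—D (6): add — endpoints in different components.
B—D (9): skip — B and D already connected.
A—E (11): add — endpoints in different components.
D—I (13): skip — D and I already connected.
C—E (14): skip — C and E already connected.
C—H (15): add — endpoints in different components.
B—H (18): skip — B and H already connected.
B—I (19): skip — B and I already connected.
C—D (22): skip — C and D already connected.
F—I (23): add — endpoints in different components.
MST edge set: {C—I, B—C, E—G, A—C, A—D, A—E, C—H, F—I}.
Of the listed edges, {A—D, A—E, E—G} are in the MST → 3.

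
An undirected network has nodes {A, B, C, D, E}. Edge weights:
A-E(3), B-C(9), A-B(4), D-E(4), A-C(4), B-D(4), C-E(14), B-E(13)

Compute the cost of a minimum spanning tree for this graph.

15

Kruskal: consider edges lightest-first.
A-E (3): add — endpoints in different components.
A-B (4): add — endpoints in different components.
A-C (4): add — endpoints in different components.
B-D (4): add — endpoints in different components.
MST edges: A-E, A-B, A-C, B-D; total weight 3+4+4+4 = 15.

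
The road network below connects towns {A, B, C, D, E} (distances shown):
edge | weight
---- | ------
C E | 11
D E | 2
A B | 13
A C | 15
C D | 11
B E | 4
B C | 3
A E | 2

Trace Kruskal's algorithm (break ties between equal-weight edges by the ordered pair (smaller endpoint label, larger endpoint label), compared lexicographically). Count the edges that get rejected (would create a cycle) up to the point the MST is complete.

Sort edges by weight, then run Kruskal:
A E (2): add — endpoints in different components.
D E (2): add — endpoints in different components.
B C (3): add — endpoints in different components.
B E (4): add — endpoints in different components.
Edges rejected before the tree was complete: 0.

0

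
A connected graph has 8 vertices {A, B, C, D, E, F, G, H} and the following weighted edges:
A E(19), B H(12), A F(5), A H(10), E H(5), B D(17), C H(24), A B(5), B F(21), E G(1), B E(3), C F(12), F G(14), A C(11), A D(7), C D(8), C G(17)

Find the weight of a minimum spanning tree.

34

Sort edges by weight, then run Kruskal:
E G (1): add — endpoints in different components.
B E (3): add — endpoints in different components.
A B (5): add — endpoints in different components.
A F (5): add — endpoints in different components.
E H (5): add — endpoints in different components.
A D (7): add — endpoints in different components.
C D (8): add — endpoints in different components.
MST edges: E G, B E, A B, A F, E H, A D, C D; total weight 1+3+5+5+5+7+8 = 34.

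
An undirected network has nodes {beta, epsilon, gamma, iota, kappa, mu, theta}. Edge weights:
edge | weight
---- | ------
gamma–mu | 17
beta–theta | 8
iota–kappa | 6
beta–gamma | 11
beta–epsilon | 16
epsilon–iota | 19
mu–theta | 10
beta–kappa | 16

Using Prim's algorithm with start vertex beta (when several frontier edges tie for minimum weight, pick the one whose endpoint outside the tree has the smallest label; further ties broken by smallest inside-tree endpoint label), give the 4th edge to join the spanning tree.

beta-epsilon

Prim, starting at beta.
Step 1: cheapest edge leaving the tree is beta–theta (8); add theta.
Step 2: cheapest edge leaving the tree is mu–theta (10); add mu.
Step 3: cheapest edge leaving the tree is beta–gamma (11); add gamma.
Step 4: cheapest edge leaving the tree is beta–epsilon (16); add epsilon.
Step 5: cheapest edge leaving the tree is beta–kappa (16); add kappa.
Step 6: cheapest edge leaving the tree is iota–kappa (6); add iota.
The 4th edge added is beta–epsilon.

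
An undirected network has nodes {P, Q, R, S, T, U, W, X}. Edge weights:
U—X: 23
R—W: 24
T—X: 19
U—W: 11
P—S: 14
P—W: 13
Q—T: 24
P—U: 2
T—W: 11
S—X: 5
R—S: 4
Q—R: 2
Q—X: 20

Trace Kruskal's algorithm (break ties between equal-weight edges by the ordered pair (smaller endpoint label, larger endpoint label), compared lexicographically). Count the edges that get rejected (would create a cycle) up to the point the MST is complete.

1

Kruskal: consider edges lightest-first.
P—U (2): add — endpoints in different components.
Q—R (2): add — endpoints in different components.
R—S (4): add — endpoints in different components.
S—X (5): add — endpoints in different components.
T—W (11): add — endpoints in different components.
U—W (11): add — endpoints in different components.
P—W (13): skip — P and W already connected.
P—S (14): add — endpoints in different components.
Edges rejected before the tree was complete: 1.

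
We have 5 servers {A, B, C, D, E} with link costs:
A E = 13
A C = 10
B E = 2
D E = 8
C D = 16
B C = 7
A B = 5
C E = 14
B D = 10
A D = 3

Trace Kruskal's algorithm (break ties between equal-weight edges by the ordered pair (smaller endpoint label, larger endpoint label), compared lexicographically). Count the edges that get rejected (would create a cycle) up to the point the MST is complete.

0

Kruskal: consider edges lightest-first.
B E (2): add — endpoints in different components.
A D (3): add — endpoints in different components.
A B (5): add — endpoints in different components.
B C (7): add — endpoints in different components.
Edges rejected before the tree was complete: 0.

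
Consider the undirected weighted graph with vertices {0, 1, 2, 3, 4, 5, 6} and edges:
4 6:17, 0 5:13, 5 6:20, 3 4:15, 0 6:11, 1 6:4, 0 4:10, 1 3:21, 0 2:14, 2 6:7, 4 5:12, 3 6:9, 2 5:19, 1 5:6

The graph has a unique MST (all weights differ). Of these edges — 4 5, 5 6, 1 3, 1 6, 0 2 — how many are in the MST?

1

Kruskal: consider edges lightest-first.
1 6 (4): add — endpoints in different components.
1 5 (6): add — endpoints in different components.
2 6 (7): add — endpoints in different components.
3 6 (9): add — endpoints in different components.
0 4 (10): add — endpoints in different components.
0 6 (11): add — endpoints in different components.
MST edge set: {1 6, 1 5, 2 6, 3 6, 0 4, 0 6}.
Of the listed edges, {1 6} are in the MST → 1.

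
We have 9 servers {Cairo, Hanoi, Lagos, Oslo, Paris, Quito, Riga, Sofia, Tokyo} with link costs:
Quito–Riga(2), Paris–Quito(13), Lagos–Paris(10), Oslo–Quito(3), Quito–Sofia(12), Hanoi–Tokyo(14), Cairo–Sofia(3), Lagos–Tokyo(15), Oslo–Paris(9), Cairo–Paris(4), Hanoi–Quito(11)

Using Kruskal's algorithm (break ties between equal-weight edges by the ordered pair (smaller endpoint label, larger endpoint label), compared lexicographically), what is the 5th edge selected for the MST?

Oslo-Paris

Kruskal: consider edges lightest-first.
Quito–Riga (2): add — endpoints in different components.
Cairo–Sofia (3): add — endpoints in different components.
Oslo–Quito (3): add — endpoints in different components.
Cairo–Paris (4): add — endpoints in different components.
Oslo–Paris (9): add — endpoints in different components.
Lagos–Paris (10): add — endpoints in different components.
Hanoi–Quito (11): add — endpoints in different components.
Quito–Sofia (12): skip — Quito and Sofia already connected.
Paris–Quito (13): skip — Quito and Paris already connected.
Hanoi–Tokyo (14): add — endpoints in different components.
The 5th edge added is Oslo–Paris.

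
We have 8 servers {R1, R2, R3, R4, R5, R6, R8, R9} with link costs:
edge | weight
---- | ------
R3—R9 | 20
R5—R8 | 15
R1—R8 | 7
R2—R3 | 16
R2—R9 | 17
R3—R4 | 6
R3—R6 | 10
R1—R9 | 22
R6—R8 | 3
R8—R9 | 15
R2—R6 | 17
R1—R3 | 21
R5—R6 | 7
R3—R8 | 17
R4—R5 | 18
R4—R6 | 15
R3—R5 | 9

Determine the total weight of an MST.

Kruskal: consider edges lightest-first.
R6—R8 (3): add — endpoints in different components.
R3—R4 (6): add — endpoints in different components.
R1—R8 (7): add — endpoints in different components.
R5—R6 (7): add — endpoints in different components.
R3—R5 (9): add — endpoints in different components.
R3—R6 (10): skip — R6 and R3 already connected.
R4—R6 (15): skip — R4 and R6 already connected.
R5—R8 (15): skip — R8 and R5 already connected.
R8—R9 (15): add — endpoints in different components.
R2—R3 (16): add — endpoints in different components.
MST edges: R6—R8, R3—R4, R1—R8, R5—R6, R3—R5, R8—R9, R2—R3; total weight 3+6+7+7+9+15+16 = 63.

63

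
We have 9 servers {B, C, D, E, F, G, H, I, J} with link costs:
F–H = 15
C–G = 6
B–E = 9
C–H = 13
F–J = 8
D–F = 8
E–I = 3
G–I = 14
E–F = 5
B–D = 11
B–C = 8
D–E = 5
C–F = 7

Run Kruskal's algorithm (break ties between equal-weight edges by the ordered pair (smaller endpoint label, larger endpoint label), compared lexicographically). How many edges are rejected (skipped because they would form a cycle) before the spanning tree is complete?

3

Kruskal's algorithm — process edges by increasing weight (ties by edge label):
E–I (3): add — endpoints in different components.
D–E (5): add — endpoints in different components.
E–F (5): add — endpoints in different components.
C–G (6): add — endpoints in different components.
C–F (7): add — endpoints in different components.
B–C (8): add — endpoints in different components.
D–F (8): skip — D and F already connected.
F–J (8): add — endpoints in different components.
B–E (9): skip — B and E already connected.
B–D (11): skip — B and D already connected.
C–H (13): add — endpoints in different components.
Edges rejected before the tree was complete: 3.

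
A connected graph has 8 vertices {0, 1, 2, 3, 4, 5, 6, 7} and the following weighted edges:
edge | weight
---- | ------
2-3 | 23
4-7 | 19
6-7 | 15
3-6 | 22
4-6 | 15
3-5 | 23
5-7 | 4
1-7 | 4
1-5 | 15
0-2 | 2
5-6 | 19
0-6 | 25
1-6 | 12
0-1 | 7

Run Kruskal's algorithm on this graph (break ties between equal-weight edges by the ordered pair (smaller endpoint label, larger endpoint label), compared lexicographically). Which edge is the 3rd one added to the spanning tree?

Sort edges by weight, then run Kruskal:
0-2 (2): add — endpoints in different components.
1-7 (4): add — endpoints in different components.
5-7 (4): add — endpoints in different components.
0-1 (7): add — endpoints in different components.
1-6 (12): add — endpoints in different components.
1-5 (15): skip — 1 and 5 already connected.
4-6 (15): add — endpoints in different components.
6-7 (15): skip — 6 and 7 already connected.
4-7 (19): skip — 4 and 7 already connected.
5-6 (19): skip — 5 and 6 already connected.
3-6 (22): add — endpoints in different components.
The 3rd edge added is 5-7.

5-7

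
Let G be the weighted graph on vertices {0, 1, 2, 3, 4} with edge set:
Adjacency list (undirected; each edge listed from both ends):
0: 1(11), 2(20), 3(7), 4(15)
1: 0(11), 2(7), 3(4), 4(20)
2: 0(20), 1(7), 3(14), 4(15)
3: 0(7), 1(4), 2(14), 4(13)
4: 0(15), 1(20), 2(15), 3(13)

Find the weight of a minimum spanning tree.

Kruskal's algorithm — process edges by increasing weight (ties by edge label):
1 3 (4): add. Components now {0} {1,3} {2} {4}
0 3 (7): add. Components now {0,1,3} {2} {4}
1 2 (7): add. Components now {0,1,2,3} {4}
0 1 (11): skip — 0 and 1 already connected.
3 4 (13): add. Components now {0,1,2,3,4}
MST edges: 1 3, 0 3, 1 2, 3 4; total weight 4+7+7+13 = 31.

31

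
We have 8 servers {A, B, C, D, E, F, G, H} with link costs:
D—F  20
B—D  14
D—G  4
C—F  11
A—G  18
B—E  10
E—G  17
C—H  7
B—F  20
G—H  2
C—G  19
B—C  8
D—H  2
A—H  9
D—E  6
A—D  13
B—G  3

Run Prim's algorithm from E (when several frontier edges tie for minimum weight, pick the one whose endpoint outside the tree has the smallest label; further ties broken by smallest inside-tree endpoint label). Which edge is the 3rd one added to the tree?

Prim, starting at E.
Step 1: cheapest edge leaving the tree is D—E (6); add D.
Step 2: cheapest edge leaving the tree is D—H (2); add H.
Step 3: cheapest edge leaving the tree is G—H (2); add G.
Step 4: cheapest edge leaving the tree is B—G (3); add B.
Step 5: cheapest edge leaving the tree is C—H (7); add C.
Step 6: cheapest edge leaving the tree is A—H (9); add A.
Step 7: cheapest edge leaving the tree is C—F (11); add F.
The 3rd edge added is G—H.

G-H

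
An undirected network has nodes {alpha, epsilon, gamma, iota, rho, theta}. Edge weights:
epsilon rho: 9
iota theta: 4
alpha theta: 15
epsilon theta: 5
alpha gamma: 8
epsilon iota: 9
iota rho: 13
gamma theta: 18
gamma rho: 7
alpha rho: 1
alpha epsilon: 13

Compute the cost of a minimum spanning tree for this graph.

Grow the tree from iota using Prim:
Step 1: cheapest edge leaving the tree is iota theta (4); add theta.
Step 2: cheapest edge leaving the tree is epsilon theta (5); add epsilon.
Step 3: cheapest edge leaving the tree is epsilon rho (9); add rho.
Step 4: cheapest edge leaving the tree is alpha rho (1); add alpha.
Step 5: cheapest edge leaving the tree is gamma rho (7); add gamma.
MST edges: iota theta, epsilon theta, epsilon rho, alpha rho, gamma rho; total weight 4+5+9+1+7 = 26.

26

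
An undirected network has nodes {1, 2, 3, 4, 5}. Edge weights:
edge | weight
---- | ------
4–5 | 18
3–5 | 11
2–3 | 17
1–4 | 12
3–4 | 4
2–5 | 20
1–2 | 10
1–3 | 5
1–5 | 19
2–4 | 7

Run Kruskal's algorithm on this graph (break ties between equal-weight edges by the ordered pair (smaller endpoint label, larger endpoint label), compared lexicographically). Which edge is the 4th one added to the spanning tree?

Sort edges by weight, then run Kruskal:
3–4 (4): add — endpoints in different components.
1–3 (5): add — endpoints in different components.
2–4 (7): add — endpoints in different components.
1–2 (10): skip — 1 and 2 already connected.
3–5 (11): add — endpoints in different components.
The 4th edge added is 3–5.

3-5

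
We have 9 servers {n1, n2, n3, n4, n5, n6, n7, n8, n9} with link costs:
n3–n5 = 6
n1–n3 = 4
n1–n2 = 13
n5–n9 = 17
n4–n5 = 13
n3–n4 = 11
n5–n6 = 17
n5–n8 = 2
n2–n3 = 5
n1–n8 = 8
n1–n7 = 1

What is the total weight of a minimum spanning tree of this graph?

Prim, starting at n6.
Step 1: cheapest edge leaving the tree is n5–n6 (17); add n5.
Step 2: cheapest edge leaving the tree is n5–n8 (2); add n8.
Step 3: cheapest edge leaving the tree is n3–n5 (6); add n3.
Step 4: cheapest edge leaving the tree is n1–n3 (4); add n1.
Step 5: cheapest edge leaving the tree is n1–n7 (1); add n7.
Step 6: cheapest edge leaving the tree is n2–n3 (5); add n2.
Step 7: cheapest edge leaving the tree is n3–n4 (11); add n4.
Step 8: cheapest edge leaving the tree is n5–n9 (17); add n9.
MST edges: n5–n6, n5–n8, n3–n5, n1–n3, n1–n7, n2–n3, n3–n4, n5–n9; total weight 17+2+6+4+1+5+11+17 = 63.

63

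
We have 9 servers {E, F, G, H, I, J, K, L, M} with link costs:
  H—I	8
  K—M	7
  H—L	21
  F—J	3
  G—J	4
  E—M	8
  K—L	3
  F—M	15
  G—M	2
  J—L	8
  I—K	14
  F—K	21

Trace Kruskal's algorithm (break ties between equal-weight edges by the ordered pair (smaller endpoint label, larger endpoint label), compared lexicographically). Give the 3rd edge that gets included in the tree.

K-L

Kruskal: consider edges lightest-first.
G—M (2): add — endpoints in different components.
F—J (3): add — endpoints in different components.
K—L (3): add — endpoints in different components.
G—J (4): add — endpoints in different components.
K—M (7): add — endpoints in different components.
E—M (8): add — endpoints in different components.
H—I (8): add — endpoints in different components.
J—L (8): skip — J and L already connected.
I—K (14): add — endpoints in different components.
The 3rd edge added is K—L.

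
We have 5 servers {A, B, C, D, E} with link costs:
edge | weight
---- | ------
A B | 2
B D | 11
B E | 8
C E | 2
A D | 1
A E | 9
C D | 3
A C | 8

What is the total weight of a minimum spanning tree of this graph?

8

Prim, starting at E.
Step 1: frontier [C E 2, B E 8, A E 9] → take C E (2); add C.
Step 2: frontier [C D 3, A C 8, B E 8, A E 9] → take C D (3); add D.
Step 3: frontier [A C 8, A D 1, B D 11, B E 8, A E 9] → take A D (1); add A.
Step 4: frontier [A B 2, B D 11, B E 8] → take A B (2); add B.
MST edges: C E, C D, A D, A B; total weight 2+3+1+2 = 8.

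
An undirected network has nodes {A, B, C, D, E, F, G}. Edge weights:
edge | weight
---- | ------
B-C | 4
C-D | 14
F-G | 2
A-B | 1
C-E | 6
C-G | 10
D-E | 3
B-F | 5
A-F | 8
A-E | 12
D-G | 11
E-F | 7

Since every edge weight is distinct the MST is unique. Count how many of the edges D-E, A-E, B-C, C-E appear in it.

Sort edges by weight, then run Kruskal:
A-B (1): add. Components now {A,B} {C} {D} {E} {F} {G}
F-G (2): add. Components now {A,B} {C} {D} {E} {F,G}
D-E (3): add. Components now {A,B} {C} {D,E} {F,G}
B-C (4): add. Components now {A,B,C} {D,E} {F,G}
B-F (5): add. Components now {A,B,C,F,G} {D,E}
C-E (6): add. Components now {A,B,C,D,E,F,G}
MST edge set: {A-B, F-G, D-E, B-C, B-F, C-E}.
Of the listed edges, {D-E, B-C, C-E} are in the MST → 3.

3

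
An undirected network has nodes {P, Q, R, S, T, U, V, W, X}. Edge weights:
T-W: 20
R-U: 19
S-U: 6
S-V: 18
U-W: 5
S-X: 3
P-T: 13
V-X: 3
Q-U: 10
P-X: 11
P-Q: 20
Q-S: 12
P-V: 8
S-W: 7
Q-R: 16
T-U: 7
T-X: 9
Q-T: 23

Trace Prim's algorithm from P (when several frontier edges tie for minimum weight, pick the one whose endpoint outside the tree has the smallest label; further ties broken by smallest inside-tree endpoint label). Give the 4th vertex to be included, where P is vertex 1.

Prim, starting at P.
Step 1: cheapest edge leaving the tree is P-V (8); add V.
Step 2: cheapest edge leaving the tree is V-X (3); add X.
Step 3: cheapest edge leaving the tree is S-X (3); add S.
Step 4: cheapest edge leaving the tree is S-U (6); add U.
Step 5: cheapest edge leaving the tree is U-W (5); add W.
Step 6: cheapest edge leaving the tree is T-U (7); add T.
Step 7: cheapest edge leaving the tree is Q-U (10); add Q.
Step 8: cheapest edge leaving the tree is Q-R (16); add R.
Vertex order: P, V, X, S, U, W, T, Q, R. The 4th vertex is S.

S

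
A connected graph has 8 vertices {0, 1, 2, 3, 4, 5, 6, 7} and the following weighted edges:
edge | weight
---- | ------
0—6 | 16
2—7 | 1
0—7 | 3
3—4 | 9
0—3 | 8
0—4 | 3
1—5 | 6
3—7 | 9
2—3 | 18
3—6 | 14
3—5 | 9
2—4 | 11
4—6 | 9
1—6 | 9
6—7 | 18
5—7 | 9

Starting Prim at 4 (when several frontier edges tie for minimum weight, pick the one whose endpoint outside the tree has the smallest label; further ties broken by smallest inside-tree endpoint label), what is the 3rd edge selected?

Grow the tree from 4 using Prim:
Step 1: cheapest edge leaving the tree is 0—4 (3); add 0.
Step 2: cheapest edge leaving the tree is 0—7 (3); add 7.
Step 3: cheapest edge leaving the tree is 2—7 (1); add 2.
Step 4: cheapest edge leaving the tree is 0—3 (8); add 3.
Step 5: cheapest edge leaving the tree is 3—5 (9); add 5.
Step 6: cheapest edge leaving the tree is 1—5 (6); add 1.
Step 7: cheapest edge leaving the tree is 1—6 (9); add 6.
The 3rd edge added is 2—7.

2-7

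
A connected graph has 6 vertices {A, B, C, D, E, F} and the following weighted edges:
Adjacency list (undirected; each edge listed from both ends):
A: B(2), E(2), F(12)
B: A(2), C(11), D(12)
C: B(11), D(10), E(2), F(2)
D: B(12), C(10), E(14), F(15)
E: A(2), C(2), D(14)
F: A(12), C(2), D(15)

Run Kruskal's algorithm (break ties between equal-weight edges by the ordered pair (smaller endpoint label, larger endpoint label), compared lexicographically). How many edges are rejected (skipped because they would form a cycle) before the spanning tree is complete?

0

Kruskal: consider edges lightest-first.
A—B (2): add. Components now {A,B} {C} {D} {E} {F}
A—E (2): add. Components now {A,B,E} {C} {D} {F}
C—E (2): add. Components now {A,B,C,E} {D} {F}
C—F (2): add. Components now {A,B,C,E,F} {D}
C—D (10): add. Components now {A,B,C,D,E,F}
Edges rejected before the tree was complete: 0.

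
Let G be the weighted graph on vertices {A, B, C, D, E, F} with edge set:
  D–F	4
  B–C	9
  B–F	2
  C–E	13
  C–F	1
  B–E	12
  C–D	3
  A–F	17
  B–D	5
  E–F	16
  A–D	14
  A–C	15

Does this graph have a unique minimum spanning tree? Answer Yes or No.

Kruskal's algorithm — process edges by increasing weight (ties by edge label):
C–F (1): add. Components now {A} {B} {C,F} {D} {E}
B–F (2): add. Components now {A} {B,C,F} {D} {E}
C–D (3): add. Components now {A} {B,C,D,F} {E}
D–F (4): skip — D and F already connected.
B–D (5): skip — B and D already connected.
B–C (9): skip — B and C already connected.
B–E (12): add. Components now {A} {B,C,D,E,F}
C–E (13): skip — C and E already connected.
A–D (14): add. Components now {A,B,C,D,E,F}
Every non-tree edge has weight strictly greater than the heaviest edge on the tree path between its endpoints, so the MST is unique.

Yes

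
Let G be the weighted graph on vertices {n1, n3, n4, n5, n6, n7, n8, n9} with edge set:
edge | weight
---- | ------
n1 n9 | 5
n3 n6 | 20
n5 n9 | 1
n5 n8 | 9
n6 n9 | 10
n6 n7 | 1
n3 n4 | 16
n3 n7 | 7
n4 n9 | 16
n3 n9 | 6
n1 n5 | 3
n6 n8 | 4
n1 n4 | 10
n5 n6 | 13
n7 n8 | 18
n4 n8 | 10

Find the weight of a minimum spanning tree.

Prim's algorithm from n8:
Step 1: cheapest edge leaving the tree is n6 n8 (4); add n6.
Step 2: cheapest edge leaving the tree is n6 n7 (1); add n7.
Step 3: cheapest edge leaving the tree is n3 n7 (7); add n3.
Step 4: cheapest edge leaving the tree is n3 n9 (6); add n9.
Step 5: cheapest edge leaving the tree is n5 n9 (1); add n5.
Step 6: cheapest edge leaving the tree is n1 n5 (3); add n1.
Step 7: cheapest edge leaving the tree is n1 n4 (10); add n4.
MST edges: n6 n8, n6 n7, n3 n7, n3 n9, n5 n9, n1 n5, n1 n4; total weight 4+1+7+6+1+3+10 = 32.

32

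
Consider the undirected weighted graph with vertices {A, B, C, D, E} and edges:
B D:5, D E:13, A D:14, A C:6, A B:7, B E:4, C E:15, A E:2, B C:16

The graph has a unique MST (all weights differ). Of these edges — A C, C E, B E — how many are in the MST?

2

Kruskal: consider edges lightest-first.
A E (2): add — endpoints in different components.
B E (4): add — endpoints in different components.
B D (5): add — endpoints in different components.
A C (6): add — endpoints in different components.
MST edge set: {A E, B E, B D, A C}.
Of the listed edges, {A C, B E} are in the MST → 2.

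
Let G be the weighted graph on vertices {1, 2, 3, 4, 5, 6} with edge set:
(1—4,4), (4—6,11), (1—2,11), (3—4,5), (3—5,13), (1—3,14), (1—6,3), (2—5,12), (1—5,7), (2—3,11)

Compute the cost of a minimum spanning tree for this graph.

Kruskal's algorithm — process edges by increasing weight (ties by edge label):
1—6 (3): add. Components now {1,6} {2} {3} {4} {5}
1—4 (4): add. Components now {1,4,6} {2} {3} {5}
3—4 (5): add. Components now {1,3,4,6} {2} {5}
1—5 (7): add. Components now {1,3,4,5,6} {2}
1—2 (11): add. Components now {1,2,3,4,5,6}
MST edges: 1—6, 1—4, 3—4, 1—5, 1—2; total weight 3+4+5+7+11 = 30.

30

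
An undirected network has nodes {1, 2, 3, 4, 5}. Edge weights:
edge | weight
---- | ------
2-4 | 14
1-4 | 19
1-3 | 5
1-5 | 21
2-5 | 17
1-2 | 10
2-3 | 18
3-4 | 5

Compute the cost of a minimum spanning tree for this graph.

Kruskal: consider edges lightest-first.
1-3 (5): add — endpoints in different components.
3-4 (5): add — endpoints in different components.
1-2 (10): add — endpoints in different components.
2-4 (14): skip — 2 and 4 already connected.
2-5 (17): add — endpoints in different components.
MST edges: 1-3, 3-4, 1-2, 2-5; total weight 5+5+10+17 = 37.

37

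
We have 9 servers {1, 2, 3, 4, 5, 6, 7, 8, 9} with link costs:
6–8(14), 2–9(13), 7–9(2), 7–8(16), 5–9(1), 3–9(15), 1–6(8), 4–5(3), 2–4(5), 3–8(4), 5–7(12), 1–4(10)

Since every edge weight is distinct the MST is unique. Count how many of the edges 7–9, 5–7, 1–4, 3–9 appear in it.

2

Kruskal: consider edges lightest-first.
5–9 (1): add — endpoints in different components.
7–9 (2): add — endpoints in different components.
4–5 (3): add — endpoints in different components.
3–8 (4): add — endpoints in different components.
2–4 (5): add — endpoints in different components.
1–6 (8): add — endpoints in different components.
1–4 (10): add — endpoints in different components.
5–7 (12): skip — 5 and 7 already connected.
2–9 (13): skip — 2 and 9 already connected.
6–8 (14): add — endpoints in different components.
MST edge set: {5–9, 7–9, 4–5, 3–8, 2–4, 1–6, 1–4, 6–8}.
Of the listed edges, {7–9, 1–4} are in the MST → 2.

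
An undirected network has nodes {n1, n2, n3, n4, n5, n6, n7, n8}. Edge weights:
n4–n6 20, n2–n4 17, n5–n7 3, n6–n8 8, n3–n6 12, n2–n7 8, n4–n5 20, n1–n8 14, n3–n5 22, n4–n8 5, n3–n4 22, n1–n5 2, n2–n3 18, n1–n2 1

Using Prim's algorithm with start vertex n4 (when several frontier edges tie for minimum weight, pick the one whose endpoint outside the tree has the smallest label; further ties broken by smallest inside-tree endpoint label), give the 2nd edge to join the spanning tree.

Prim, starting at n4.
Step 1: cheapest edge leaving the tree is n4–n8 (5); add n8.
Step 2: cheapest edge leaving the tree is n6–n8 (8); add n6.
Step 3: cheapest edge leaving the tree is n3–n6 (12); add n3.
Step 4: cheapest edge leaving the tree is n1–n8 (14); add n1.
Step 5: cheapest edge leaving the tree is n1–n2 (1); add n2.
Step 6: cheapest edge leaving the tree is n1–n5 (2); add n5.
Step 7: cheapest edge leaving the tree is n5–n7 (3); add n7.
The 2nd edge added is n6–n8.

n6-n8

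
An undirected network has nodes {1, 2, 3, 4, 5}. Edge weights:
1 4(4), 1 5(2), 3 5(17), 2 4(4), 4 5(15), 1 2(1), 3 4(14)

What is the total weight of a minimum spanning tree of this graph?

21

Kruskal's algorithm — process edges by increasing weight (ties by edge label):
1 2 (1): add — endpoints in different components.
1 5 (2): add — endpoints in different components.
1 4 (4): add — endpoints in different components.
2 4 (4): skip — 2 and 4 already connected.
3 4 (14): add — endpoints in different components.
MST edges: 1 2, 1 5, 1 4, 3 4; total weight 1+2+4+14 = 21.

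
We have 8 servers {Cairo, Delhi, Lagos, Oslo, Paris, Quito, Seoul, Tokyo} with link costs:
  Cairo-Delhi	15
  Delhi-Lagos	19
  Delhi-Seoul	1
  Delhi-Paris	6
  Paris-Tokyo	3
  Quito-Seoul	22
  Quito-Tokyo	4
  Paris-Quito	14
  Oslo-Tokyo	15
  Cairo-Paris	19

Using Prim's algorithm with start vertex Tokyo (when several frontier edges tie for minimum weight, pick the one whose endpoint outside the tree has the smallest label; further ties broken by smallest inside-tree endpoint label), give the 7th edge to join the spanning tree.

Grow the tree from Tokyo using Prim:
Step 1: frontier [Paris-Tokyo 3, Quito-Tokyo 4, Oslo-Tokyo 15] → take Paris-Tokyo (3); add Paris.
Step 2: frontier [Delhi-Paris 6, Paris-Quito 14, Cairo-Paris 19, Quito-Tokyo 4, Oslo-Tokyo 15] → take Quito-Tokyo (4); add Quito.
Step 3: frontier [Delhi-Paris 6, Cairo-Paris 19, Quito-Seoul 22, Oslo-Tokyo 15] → take Delhi-Paris (6); add Delhi.
Step 4: frontier [Delhi-Seoul 1, Cairo-Delhi 15, Delhi-Lagos 19, Cairo-Paris 19, Quito-Seoul 22, Oslo-Tokyo 15] → take Delhi-Seoul (1); add Seoul.
Step 5: frontier [Cairo-Delhi 15, Delhi-Lagos 19, Cairo-Paris 19, Oslo-Tokyo 15] → take Cairo-Delhi (15); add Cairo.
Step 6: frontier [Delhi-Lagos 19, Oslo-Tokyo 15] → take Oslo-Tokyo (15); add Oslo.
Step 7: frontier [Delhi-Lagos 19] → take Delhi-Lagos (19); add Lagos.
The 7th edge added is Delhi-Lagos.

Delhi-Lagos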